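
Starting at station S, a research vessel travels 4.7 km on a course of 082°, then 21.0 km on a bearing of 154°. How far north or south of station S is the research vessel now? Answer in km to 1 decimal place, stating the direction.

Leg 1 (082°, 4.7 km): east 4.7 sin 82° = 4.65, north 4.7 cos 82° = 0.65
Leg 2 (154°, 21.0 km): east 21.0 sin 154° = 9.21, north 21.0 cos 154° = -18.87
Net north component: -18.22 km.

18.2 km south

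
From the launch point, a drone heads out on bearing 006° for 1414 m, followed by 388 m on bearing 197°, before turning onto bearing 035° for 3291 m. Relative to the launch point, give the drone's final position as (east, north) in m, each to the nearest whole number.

Leg 1 (006°, 1414 m): east 1414 sin 6° = 147.80, north 1414 cos 6° = 1406.25
Leg 2 (197°, 388 m): east 388 sin 197° = -113.44, north 388 cos 197° = -371.05
Leg 3 (035°, 3291 m): east 3291 sin 35° = 1887.64, north 3291 cos 35° = 2695.83
Summing: 1922.00 m east, 3731.04 m north → (1922, 3731).

(1922, 3731)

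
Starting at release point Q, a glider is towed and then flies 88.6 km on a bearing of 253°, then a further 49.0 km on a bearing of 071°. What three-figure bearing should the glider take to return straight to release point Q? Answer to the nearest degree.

075°

Leg 1 (253°, 88.6 km): east 88.6 sin 253° = -84.73, north 88.6 cos 253° = -25.90
Leg 2 (071°, 49.0 km): east 49.0 sin 71° = 46.33, north 49.0 cos 71° = 15.95
Net displacement: -38.40 east, -9.95 north. Direction back to start is (38.40, 9.95): bearing = atan2(38.40, 9.95) mod 360° = 75.47° ≈ 075°.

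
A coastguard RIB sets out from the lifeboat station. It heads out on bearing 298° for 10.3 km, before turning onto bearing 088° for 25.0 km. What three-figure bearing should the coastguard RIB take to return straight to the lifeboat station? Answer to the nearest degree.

250°

Leg 1 (298°, 10.3 km): east 10.3 sin 298° = -9.09, north 10.3 cos 298° = 4.84
Leg 2 (088°, 25.0 km): east 25.0 sin 88° = 24.98, north 25.0 cos 88° = 0.87
Net displacement: 15.89 east, 5.71 north. Direction back to start is (-15.89, -5.71): bearing = atan2(-15.89, -5.71) mod 360° = 250.24° ≈ 250°.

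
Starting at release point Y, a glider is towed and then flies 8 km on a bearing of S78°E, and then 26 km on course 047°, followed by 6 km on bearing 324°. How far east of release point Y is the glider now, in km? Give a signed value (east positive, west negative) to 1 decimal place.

23.3 km

Leg 1 (S78°E, 8 km): east 8 sin 102° = 7.83, north 8 cos 102° = -1.66
Leg 2 (047°, 26 km): east 26 sin 47° = 19.02, north 26 cos 47° = 17.73
Leg 3 (324°, 6 km): east 6 sin 324° = -3.53, north 6 cos 324° = 4.85
Net east component: 23.31 km.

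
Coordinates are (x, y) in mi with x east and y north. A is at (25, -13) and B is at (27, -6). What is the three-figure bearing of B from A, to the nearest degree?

016°

Δeast = 27 − 25 = 2.00; Δnorth = -6 − -13 = 7.00.
Bearing = atan2(Δeast, Δnorth) mod 360° = 15.95° ≈ 016°.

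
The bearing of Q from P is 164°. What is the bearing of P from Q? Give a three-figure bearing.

Back-bearing = 164° + 180° = 344°.

344°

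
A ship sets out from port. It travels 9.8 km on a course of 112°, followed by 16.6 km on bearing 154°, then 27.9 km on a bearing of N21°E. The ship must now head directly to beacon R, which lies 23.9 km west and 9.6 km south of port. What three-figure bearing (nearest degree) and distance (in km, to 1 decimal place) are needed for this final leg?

Leg 1 (112°, 9.8 km): east 9.8 sin 112° = 9.09, north 9.8 cos 112° = -3.67
Leg 2 (154°, 16.6 km): east 16.6 sin 154° = 7.28, north 16.6 cos 154° = -14.92
Leg 3 (N21°E, 27.9 km): east 27.9 sin 21° = 10.00, north 27.9 cos 21° = 26.05
Current position: (26.36, 7.46). Target: (-23.9, -9.6). Remaining: Δeast = -50.26, Δnorth = -17.06.
Bearing = atan2(-50.26, -17.06) mod 360° = 251.26°; distance = √((-50.26)² + (-17.06)²) = 53.077 km.

251°, 53.1 km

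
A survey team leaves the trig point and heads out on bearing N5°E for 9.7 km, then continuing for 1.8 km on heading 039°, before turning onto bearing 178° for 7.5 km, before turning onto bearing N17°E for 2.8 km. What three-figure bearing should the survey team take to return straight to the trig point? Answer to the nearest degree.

206°

Leg 1 (N5°E, 9.7 km): east 9.7 sin 5° = 0.85, north 9.7 cos 5° = 9.66
Leg 2 (039°, 1.8 km): east 1.8 sin 39° = 1.13, north 1.8 cos 39° = 1.40
Leg 3 (178°, 7.5 km): east 7.5 sin 178° = 0.26, north 7.5 cos 178° = -7.50
Leg 4 (N17°E, 2.8 km): east 2.8 sin 17° = 0.82, north 2.8 cos 17° = 2.68
Net displacement: 3.06 east, 6.24 north. Direction back to start is (-3.06, -6.24): bearing = atan2(-3.06, -6.24) mod 360° = 206.10° ≈ 206°.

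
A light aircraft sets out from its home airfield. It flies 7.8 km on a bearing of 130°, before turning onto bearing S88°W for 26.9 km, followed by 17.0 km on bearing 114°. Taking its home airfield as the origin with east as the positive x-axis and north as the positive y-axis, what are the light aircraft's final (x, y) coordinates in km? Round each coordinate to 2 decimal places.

Leg 1 (130°, 7.8 km): east 7.8 sin 130° = 5.98, north 7.8 cos 130° = -5.01
Leg 2 (S88°W, 26.9 km): east 26.9 sin 268° = -26.88, north 26.9 cos 268° = -0.94
Leg 3 (114°, 17.0 km): east 17.0 sin 114° = 15.53, north 17.0 cos 114° = -6.91
Summing: -5.38 km east, -12.87 km north → (-5.38, -12.87).

(-5.38, -12.87)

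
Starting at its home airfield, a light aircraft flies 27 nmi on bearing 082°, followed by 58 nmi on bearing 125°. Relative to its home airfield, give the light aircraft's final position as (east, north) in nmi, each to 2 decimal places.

Leg 1 (082°, 27 nmi): east 27 sin 82° = 26.74, north 27 cos 82° = 3.76
Leg 2 (125°, 58 nmi): east 58 sin 125° = 47.51, north 58 cos 125° = -33.27
Summing: 74.25 nmi east, -29.51 nmi north → (74.25, -29.51).

(74.25, -29.51)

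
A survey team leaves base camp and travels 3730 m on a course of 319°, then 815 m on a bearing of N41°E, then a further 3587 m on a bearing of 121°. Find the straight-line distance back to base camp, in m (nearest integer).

1964 m

Leg 1 (319°, 3730 m): east 3730 sin 319° = -2447.10, north 3730 cos 319° = 2815.07
Leg 2 (N41°E, 815 m): east 815 sin 41° = 534.69, north 815 cos 41° = 615.09
Leg 3 (121°, 3587 m): east 3587 sin 121° = 3074.66, north 3587 cos 121° = -1847.44
Net: 1162.25 east, 1582.71 north. Distance = √((1162.25)² + (1582.71)²) = 1963.619 m.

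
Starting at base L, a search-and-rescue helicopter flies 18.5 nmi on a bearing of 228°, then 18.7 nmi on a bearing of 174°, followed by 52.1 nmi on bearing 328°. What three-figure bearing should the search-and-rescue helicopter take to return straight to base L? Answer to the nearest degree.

109°

Leg 1 (228°, 18.5 nmi): east 18.5 sin 228° = -13.75, north 18.5 cos 228° = -12.38
Leg 2 (174°, 18.7 nmi): east 18.7 sin 174° = 1.95, north 18.7 cos 174° = -18.60
Leg 3 (328°, 52.1 nmi): east 52.1 sin 328° = -27.61, north 52.1 cos 328° = 44.18
Net displacement: -39.40 east, 13.21 north. Direction back to start is (39.40, -13.21): bearing = atan2(39.40, -13.21) mod 360° = 108.53° ≈ 109°.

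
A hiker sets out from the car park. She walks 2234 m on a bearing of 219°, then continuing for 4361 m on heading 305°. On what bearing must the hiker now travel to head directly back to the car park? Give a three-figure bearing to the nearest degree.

099°

Leg 1 (219°, 2234 m): east 2234 sin 219° = -1405.90, north 2234 cos 219° = -1736.14
Leg 2 (305°, 4361 m): east 4361 sin 305° = -3572.32, north 4361 cos 305° = 2501.37
Net displacement: -4978.22 east, 765.22 north. Direction back to start is (4978.22, -765.22): bearing = atan2(4978.22, -765.22) mod 360° = 98.74° ≈ 099°.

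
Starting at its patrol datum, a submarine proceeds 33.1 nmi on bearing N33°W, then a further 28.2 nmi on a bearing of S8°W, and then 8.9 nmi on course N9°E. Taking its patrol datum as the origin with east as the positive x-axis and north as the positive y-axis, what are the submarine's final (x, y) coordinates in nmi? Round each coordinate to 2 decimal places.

(-20.56, 8.62)

Leg 1 (N33°W, 33.1 nmi): east 33.1 sin 327° = -18.03, north 33.1 cos 327° = 27.76
Leg 2 (S8°W, 28.2 nmi): east 28.2 sin 188° = -3.92, north 28.2 cos 188° = -27.93
Leg 3 (N9°E, 8.9 nmi): east 8.9 sin 9° = 1.39, north 8.9 cos 9° = 8.79
Summing: -20.56 nmi east, 8.62 nmi north → (-20.56, 8.62).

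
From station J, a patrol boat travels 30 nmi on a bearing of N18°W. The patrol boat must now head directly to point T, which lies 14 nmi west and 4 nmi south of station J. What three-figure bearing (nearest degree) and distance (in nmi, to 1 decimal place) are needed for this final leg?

188°, 32.9 nmi

Leg 1 (N18°W, 30 nmi): east 30 sin 342° = -9.27, north 30 cos 342° = 28.53
Current position: (-9.27, 28.53). Target: (-14, -4). Remaining: Δeast = -4.73, Δnorth = -32.53.
Bearing = atan2(-4.73, -32.53) mod 360° = 188.27°; distance = √((-4.73)² + (-32.53)²) = 32.874 nmi.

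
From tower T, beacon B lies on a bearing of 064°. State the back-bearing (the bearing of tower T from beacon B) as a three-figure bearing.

Back-bearing = 064° + 180° = 244°.

244°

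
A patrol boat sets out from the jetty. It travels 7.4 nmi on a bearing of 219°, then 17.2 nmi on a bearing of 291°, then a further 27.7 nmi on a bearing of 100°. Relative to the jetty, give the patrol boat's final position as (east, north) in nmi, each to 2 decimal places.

Leg 1 (219°, 7.4 nmi): east 7.4 sin 219° = -4.66, north 7.4 cos 219° = -5.75
Leg 2 (291°, 17.2 nmi): east 17.2 sin 291° = -16.06, north 17.2 cos 291° = 6.16
Leg 3 (100°, 27.7 nmi): east 27.7 sin 100° = 27.28, north 27.7 cos 100° = -4.81
Summing: 6.56 nmi east, -4.40 nmi north → (6.56, -4.40).

(6.56, -4.40)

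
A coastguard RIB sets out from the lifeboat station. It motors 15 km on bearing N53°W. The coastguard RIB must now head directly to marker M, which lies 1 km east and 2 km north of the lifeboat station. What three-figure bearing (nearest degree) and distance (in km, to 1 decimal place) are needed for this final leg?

Leg 1 (N53°W, 15 km): east 15 sin 307° = -11.98, north 15 cos 307° = 9.03
Current position: (-11.98, 9.03). Target: (1, 2). Remaining: Δeast = 12.98, Δnorth = -7.03.
Bearing = atan2(12.98, -7.03) mod 360° = 118.43°; distance = √((12.98)² + (-7.03)²) = 14.760 km.

118°, 14.8 km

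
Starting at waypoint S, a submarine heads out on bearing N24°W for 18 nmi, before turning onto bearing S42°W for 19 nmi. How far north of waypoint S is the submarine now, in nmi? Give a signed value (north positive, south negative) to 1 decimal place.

2.3 nmi

Leg 1 (N24°W, 18 nmi): east 18 sin 336° = -7.32, north 18 cos 336° = 16.44
Leg 2 (S42°W, 19 nmi): east 19 sin 222° = -12.71, north 19 cos 222° = -14.12
Net north component: 2.32 nmi.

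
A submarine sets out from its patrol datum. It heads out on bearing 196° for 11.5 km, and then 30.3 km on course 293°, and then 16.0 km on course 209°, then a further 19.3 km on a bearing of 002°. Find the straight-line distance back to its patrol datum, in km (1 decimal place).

38.6 km

Leg 1 (196°, 11.5 km): east 11.5 sin 196° = -3.17, north 11.5 cos 196° = -11.05
Leg 2 (293°, 30.3 km): east 30.3 sin 293° = -27.89, north 30.3 cos 293° = 11.84
Leg 3 (209°, 16.0 km): east 16.0 sin 209° = -7.76, north 16.0 cos 209° = -13.99
Leg 4 (002°, 19.3 km): east 19.3 sin 2° = 0.67, north 19.3 cos 2° = 19.29
Net: -38.14 east, 6.08 north. Distance = √((-38.14)² + (6.08)²) = 38.626 km.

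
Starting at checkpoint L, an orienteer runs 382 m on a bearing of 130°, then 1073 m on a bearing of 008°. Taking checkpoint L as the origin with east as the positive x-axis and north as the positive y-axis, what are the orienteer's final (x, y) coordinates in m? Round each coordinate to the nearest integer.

Leg 1 (130°, 382 m): east 382 sin 130° = 292.63, north 382 cos 130° = -245.54
Leg 2 (008°, 1073 m): east 1073 sin 8° = 149.33, north 1073 cos 8° = 1062.56
Summing: 441.96 m east, 817.01 m north → (442, 817).

(442, 817)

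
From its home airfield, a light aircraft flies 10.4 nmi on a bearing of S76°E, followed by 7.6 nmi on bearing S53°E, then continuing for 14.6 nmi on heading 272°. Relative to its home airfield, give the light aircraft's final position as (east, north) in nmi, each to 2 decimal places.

(1.57, -6.58)

Leg 1 (S76°E, 10.4 nmi): east 10.4 sin 104° = 10.09, north 10.4 cos 104° = -2.52
Leg 2 (S53°E, 7.6 nmi): east 7.6 sin 127° = 6.07, north 7.6 cos 127° = -4.57
Leg 3 (272°, 14.6 nmi): east 14.6 sin 272° = -14.59, north 14.6 cos 272° = 0.51
Summing: 1.57 nmi east, -6.58 nmi north → (1.57, -6.58).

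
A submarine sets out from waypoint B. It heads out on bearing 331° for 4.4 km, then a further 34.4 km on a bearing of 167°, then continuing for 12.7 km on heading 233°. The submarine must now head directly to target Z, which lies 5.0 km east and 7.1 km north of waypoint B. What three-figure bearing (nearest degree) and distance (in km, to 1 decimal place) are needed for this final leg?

Leg 1 (331°, 4.4 km): east 4.4 sin 331° = -2.13, north 4.4 cos 331° = 3.85
Leg 2 (167°, 34.4 km): east 34.4 sin 167° = 7.74, north 34.4 cos 167° = -33.52
Leg 3 (233°, 12.7 km): east 12.7 sin 233° = -10.14, north 12.7 cos 233° = -7.64
Current position: (-4.54, -37.31). Target: (5.0, 7.1). Remaining: Δeast = 9.54, Δnorth = 44.41.
Bearing = atan2(9.54, 44.41) mod 360° = 12.12°; distance = √((9.54)² + (44.41)²) = 45.426 km.

012°, 45.4 km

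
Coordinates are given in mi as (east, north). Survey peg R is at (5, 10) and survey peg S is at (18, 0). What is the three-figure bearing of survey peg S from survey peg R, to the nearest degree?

128°

Δeast = 18 − 5 = 13.00; Δnorth = 0 − 10 = -10.00.
Bearing = atan2(Δeast, Δnorth) mod 360° = 127.57° ≈ 128°.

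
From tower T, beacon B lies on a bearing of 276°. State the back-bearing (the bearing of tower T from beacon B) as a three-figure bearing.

096°

Back-bearing = 276° − 180° = 096°.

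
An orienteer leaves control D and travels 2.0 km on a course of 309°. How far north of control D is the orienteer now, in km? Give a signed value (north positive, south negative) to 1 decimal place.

Leg 1 (309°, 2.0 km): east 2.0 sin 309° = -1.55, north 2.0 cos 309° = 1.26
Net north component: 1.26 km.

1.3 km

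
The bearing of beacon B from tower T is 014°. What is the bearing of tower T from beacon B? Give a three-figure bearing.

Back-bearing = 014° + 180° = 194°.

194°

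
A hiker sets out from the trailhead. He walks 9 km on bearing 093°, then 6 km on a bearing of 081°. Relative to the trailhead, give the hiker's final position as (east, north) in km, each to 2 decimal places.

(14.91, 0.47)

Leg 1 (093°, 9 km): east 9 sin 93° = 8.99, north 9 cos 93° = -0.47
Leg 2 (081°, 6 km): east 6 sin 81° = 5.93, north 6 cos 81° = 0.94
Summing: 14.91 km east, 0.47 km north → (14.91, 0.47).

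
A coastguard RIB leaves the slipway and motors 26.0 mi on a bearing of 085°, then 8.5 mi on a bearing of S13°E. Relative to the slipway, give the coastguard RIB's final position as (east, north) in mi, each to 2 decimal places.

(27.81, -6.02)

Leg 1 (085°, 26.0 mi): east 26.0 sin 85° = 25.90, north 26.0 cos 85° = 2.27
Leg 2 (S13°E, 8.5 mi): east 8.5 sin 167° = 1.91, north 8.5 cos 167° = -8.28
Summing: 27.81 mi east, -6.02 mi north → (27.81, -6.02).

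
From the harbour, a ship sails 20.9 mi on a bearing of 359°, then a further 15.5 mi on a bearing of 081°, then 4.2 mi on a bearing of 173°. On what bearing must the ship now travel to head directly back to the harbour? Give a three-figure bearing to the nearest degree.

Leg 1 (359°, 20.9 mi): east 20.9 sin 359° = -0.36, north 20.9 cos 359° = 20.90
Leg 2 (081°, 15.5 mi): east 15.5 sin 81° = 15.31, north 15.5 cos 81° = 2.42
Leg 3 (173°, 4.2 mi): east 4.2 sin 173° = 0.51, north 4.2 cos 173° = -4.17
Net displacement: 15.46 east, 19.15 north. Direction back to start is (-15.46, -19.15): bearing = atan2(-15.46, -19.15) mod 360° = 218.90° ≈ 219°.

219°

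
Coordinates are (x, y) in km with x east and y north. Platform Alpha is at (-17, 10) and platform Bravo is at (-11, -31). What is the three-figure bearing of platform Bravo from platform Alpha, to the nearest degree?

Δeast = -11 − -17 = 6.00; Δnorth = -31 − 10 = -41.00.
Bearing = atan2(Δeast, Δnorth) mod 360° = 171.67° ≈ 172°.

172°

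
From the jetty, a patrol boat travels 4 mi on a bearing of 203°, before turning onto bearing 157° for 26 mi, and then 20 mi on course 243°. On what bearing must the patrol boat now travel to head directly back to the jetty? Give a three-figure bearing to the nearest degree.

Leg 1 (203°, 4 mi): east 4 sin 203° = -1.56, north 4 cos 203° = -3.68
Leg 2 (157°, 26 mi): east 26 sin 157° = 10.16, north 26 cos 157° = -23.93
Leg 3 (243°, 20 mi): east 20 sin 243° = -17.82, north 20 cos 243° = -9.08
Net displacement: -9.22 east, -36.69 north. Direction back to start is (9.22, 36.69): bearing = atan2(9.22, 36.69) mod 360° = 14.11° ≈ 014°.

014°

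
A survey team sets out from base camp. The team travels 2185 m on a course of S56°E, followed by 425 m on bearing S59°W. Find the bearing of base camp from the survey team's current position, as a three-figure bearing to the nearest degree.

Leg 1 (S56°E, 2185 m): east 2185 sin 124° = 1811.45, north 2185 cos 124° = -1221.84
Leg 2 (S59°W, 425 m): east 425 sin 239° = -364.30, north 425 cos 239° = -218.89
Net displacement: 1447.15 east, -1440.73 north. Direction back to start is (-1447.15, 1440.73): bearing = atan2(-1447.15, 1440.73) mod 360° = 314.87° ≈ 315°.

315°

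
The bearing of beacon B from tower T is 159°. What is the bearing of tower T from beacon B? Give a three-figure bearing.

339°

Back-bearing = 159° + 180° = 339°.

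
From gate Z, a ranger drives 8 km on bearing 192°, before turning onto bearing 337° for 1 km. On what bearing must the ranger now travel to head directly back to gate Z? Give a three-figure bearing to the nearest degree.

017°

Leg 1 (192°, 8 km): east 8 sin 192° = -1.66, north 8 cos 192° = -7.83
Leg 2 (337°, 1 km): east 1 sin 337° = -0.39, north 1 cos 337° = 0.92
Net displacement: -2.05 east, -6.90 north. Direction back to start is (2.05, 6.90): bearing = atan2(2.05, 6.90) mod 360° = 16.57° ≈ 017°.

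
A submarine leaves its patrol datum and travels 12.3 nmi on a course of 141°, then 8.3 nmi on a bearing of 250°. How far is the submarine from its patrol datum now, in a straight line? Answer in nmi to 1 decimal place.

Leg 1 (141°, 12.3 nmi): east 12.3 sin 141° = 7.74, north 12.3 cos 141° = -9.56
Leg 2 (250°, 8.3 nmi): east 8.3 sin 250° = -7.80, north 8.3 cos 250° = -2.84
Net: -0.06 east, -12.40 north. Distance = √((-0.06)² + (-12.40)²) = 12.398 nmi.

12.4 nmi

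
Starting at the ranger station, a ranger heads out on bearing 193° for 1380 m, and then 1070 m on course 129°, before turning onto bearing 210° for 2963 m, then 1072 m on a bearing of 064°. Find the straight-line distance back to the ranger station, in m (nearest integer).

Leg 1 (193°, 1380 m): east 1380 sin 193° = -310.43, north 1380 cos 193° = -1344.63
Leg 2 (129°, 1070 m): east 1070 sin 129° = 831.55, north 1070 cos 129° = -673.37
Leg 3 (210°, 2963 m): east 2963 sin 210° = -1481.50, north 2963 cos 210° = -2566.03
Leg 4 (064°, 1072 m): east 1072 sin 64° = 963.51, north 1072 cos 64° = 469.93
Net: 3.12 east, -4114.10 north. Distance = √((3.12)² + (-4114.10)²) = 4114.104 m.

4114 m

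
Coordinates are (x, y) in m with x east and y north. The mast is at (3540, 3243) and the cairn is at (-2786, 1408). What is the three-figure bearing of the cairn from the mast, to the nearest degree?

Δeast = -2786 − 3540 = -6326.00; Δnorth = 1408 − 3243 = -1835.00.
Bearing = atan2(Δeast, Δnorth) mod 360° = 253.82° ≈ 254°.

254°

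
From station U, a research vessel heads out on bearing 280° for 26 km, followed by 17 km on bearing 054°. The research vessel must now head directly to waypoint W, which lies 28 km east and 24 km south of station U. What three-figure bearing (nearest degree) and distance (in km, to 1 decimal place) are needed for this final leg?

134°, 55.4 km

Leg 1 (280°, 26 km): east 26 sin 280° = -25.61, north 26 cos 280° = 4.51
Leg 2 (054°, 17 km): east 17 sin 54° = 13.75, north 17 cos 54° = 9.99
Current position: (-11.85, 14.51). Target: (28, -24). Remaining: Δeast = 39.85, Δnorth = -38.51.
Bearing = atan2(39.85, -38.51) mod 360° = 134.02°; distance = √((39.85)² + (-38.51)²) = 55.416 km.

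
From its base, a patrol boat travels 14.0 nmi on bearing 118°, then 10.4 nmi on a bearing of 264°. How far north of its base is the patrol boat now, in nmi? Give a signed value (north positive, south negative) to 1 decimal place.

Leg 1 (118°, 14.0 nmi): east 14.0 sin 118° = 12.36, north 14.0 cos 118° = -6.57
Leg 2 (264°, 10.4 nmi): east 10.4 sin 264° = -10.34, north 10.4 cos 264° = -1.09
Net north component: -7.66 nmi.

-7.7 nmi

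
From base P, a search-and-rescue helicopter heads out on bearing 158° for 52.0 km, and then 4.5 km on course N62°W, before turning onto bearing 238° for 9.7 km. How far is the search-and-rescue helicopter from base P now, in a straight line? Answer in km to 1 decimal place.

51.8 km

Leg 1 (158°, 52.0 km): east 52.0 sin 158° = 19.48, north 52.0 cos 158° = -48.21
Leg 2 (N62°W, 4.5 km): east 4.5 sin 298° = -3.97, north 4.5 cos 298° = 2.11
Leg 3 (238°, 9.7 km): east 9.7 sin 238° = -8.23, north 9.7 cos 238° = -5.14
Net: 7.28 east, -51.24 north. Distance = √((7.28)² + (-51.24)²) = 51.756 km.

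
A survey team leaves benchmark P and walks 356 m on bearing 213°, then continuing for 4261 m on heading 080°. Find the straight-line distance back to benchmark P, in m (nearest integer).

4027 m

Leg 1 (213°, 356 m): east 356 sin 213° = -193.89, north 356 cos 213° = -298.57
Leg 2 (080°, 4261 m): east 4261 sin 80° = 4196.27, north 4261 cos 80° = 739.91
Net: 4002.37 east, 441.35 north. Distance = √((4002.37)² + (441.35)²) = 4026.635 m.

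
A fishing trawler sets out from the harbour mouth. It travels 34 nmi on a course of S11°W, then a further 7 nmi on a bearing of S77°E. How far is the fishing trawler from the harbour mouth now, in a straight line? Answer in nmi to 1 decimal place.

Leg 1 (S11°W, 34 nmi): east 34 sin 191° = -6.49, north 34 cos 191° = -33.38
Leg 2 (S77°E, 7 nmi): east 7 sin 103° = 6.82, north 7 cos 103° = -1.57
Net: 0.33 east, -34.95 north. Distance = √((0.33)² + (-34.95)²) = 34.952 nmi.

35.0 nmi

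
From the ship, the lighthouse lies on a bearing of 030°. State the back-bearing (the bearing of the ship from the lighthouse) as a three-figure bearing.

Back-bearing = 030° + 180° = 210°.

210°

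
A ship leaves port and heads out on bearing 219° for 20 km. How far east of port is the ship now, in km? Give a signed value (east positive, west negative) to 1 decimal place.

-12.6 km

Leg 1 (219°, 20 km): east 20 sin 219° = -12.59, north 20 cos 219° = -15.54
Net east component: -12.59 km.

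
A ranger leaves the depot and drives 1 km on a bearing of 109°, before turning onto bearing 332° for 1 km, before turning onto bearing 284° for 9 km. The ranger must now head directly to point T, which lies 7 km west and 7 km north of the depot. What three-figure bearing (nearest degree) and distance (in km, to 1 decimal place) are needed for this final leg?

016°, 4.4 km

Leg 1 (109°, 1 km): east 1 sin 109° = 0.95, north 1 cos 109° = -0.33
Leg 2 (332°, 1 km): east 1 sin 332° = -0.47, north 1 cos 332° = 0.88
Leg 3 (284°, 9 km): east 9 sin 284° = -8.73, north 9 cos 284° = 2.18
Current position: (-8.26, 2.73). Target: (-7, 7). Remaining: Δeast = 1.26, Δnorth = 4.27.
Bearing = atan2(1.26, 4.27) mod 360° = 16.42°; distance = √((1.26)² + (4.27)²) = 4.447 km.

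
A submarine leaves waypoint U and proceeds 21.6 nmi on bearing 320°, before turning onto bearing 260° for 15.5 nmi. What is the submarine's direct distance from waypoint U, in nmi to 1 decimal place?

Leg 1 (320°, 21.6 nmi): east 21.6 sin 320° = -13.88, north 21.6 cos 320° = 16.55
Leg 2 (260°, 15.5 nmi): east 15.5 sin 260° = -15.26, north 15.5 cos 260° = -2.69
Net: -29.15 east, 13.86 north. Distance = √((-29.15)² + (13.86)²) = 32.274 nmi.

32.3 nmi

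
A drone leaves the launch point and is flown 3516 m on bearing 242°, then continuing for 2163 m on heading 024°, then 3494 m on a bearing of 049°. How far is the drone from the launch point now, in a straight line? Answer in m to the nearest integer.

Leg 1 (242°, 3516 m): east 3516 sin 242° = -3104.44, north 3516 cos 242° = -1650.66
Leg 2 (024°, 2163 m): east 2163 sin 24° = 879.77, north 2163 cos 24° = 1976.00
Leg 3 (049°, 3494 m): east 3494 sin 49° = 2636.96, north 3494 cos 49° = 2292.27
Net: 412.28 east, 2617.61 north. Distance = √((412.28)² + (2617.61)²) = 2649.876 m.

2650 m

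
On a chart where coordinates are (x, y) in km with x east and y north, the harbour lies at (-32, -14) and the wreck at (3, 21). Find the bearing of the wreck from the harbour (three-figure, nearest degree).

045°

Δeast = 3 − -32 = 35.00; Δnorth = 21 − -14 = 35.00.
Bearing = atan2(Δeast, Δnorth) mod 360° = 45.00° ≈ 045°.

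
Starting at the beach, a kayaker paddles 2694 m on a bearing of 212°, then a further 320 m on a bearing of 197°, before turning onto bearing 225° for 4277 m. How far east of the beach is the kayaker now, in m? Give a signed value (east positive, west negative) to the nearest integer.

Leg 1 (212°, 2694 m): east 2694 sin 212° = -1427.60, north 2694 cos 212° = -2284.64
Leg 2 (197°, 320 m): east 320 sin 197° = -93.56, north 320 cos 197° = -306.02
Leg 3 (225°, 4277 m): east 4277 sin 225° = -3024.30, north 4277 cos 225° = -3024.30
Net east component: -4545.46 m.

-4545 m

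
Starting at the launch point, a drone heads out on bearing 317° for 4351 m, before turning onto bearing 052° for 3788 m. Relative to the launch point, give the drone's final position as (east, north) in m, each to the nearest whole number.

Leg 1 (317°, 4351 m): east 4351 sin 317° = -2967.37, north 4351 cos 317° = 3182.12
Leg 2 (052°, 3788 m): east 3788 sin 52° = 2984.98, north 3788 cos 52° = 2332.13
Summing: 17.61 m east, 5514.25 m north → (18, 5514).

(18, 5514)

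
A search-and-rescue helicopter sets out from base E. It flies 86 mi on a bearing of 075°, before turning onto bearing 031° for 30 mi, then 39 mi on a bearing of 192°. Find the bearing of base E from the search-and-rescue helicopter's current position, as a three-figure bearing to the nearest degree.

Leg 1 (075°, 86 mi): east 86 sin 75° = 83.07, north 86 cos 75° = 22.26
Leg 2 (031°, 30 mi): east 30 sin 31° = 15.45, north 30 cos 31° = 25.72
Leg 3 (192°, 39 mi): east 39 sin 192° = -8.11, north 39 cos 192° = -38.15
Net displacement: 90.41 east, 9.83 north. Direction back to start is (-90.41, -9.83): bearing = atan2(-90.41, -9.83) mod 360° = 263.80° ≈ 264°.

264°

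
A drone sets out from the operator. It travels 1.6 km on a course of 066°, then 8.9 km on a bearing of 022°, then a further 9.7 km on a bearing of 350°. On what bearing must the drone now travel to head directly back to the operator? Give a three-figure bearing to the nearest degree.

Leg 1 (066°, 1.6 km): east 1.6 sin 66° = 1.46, north 1.6 cos 66° = 0.65
Leg 2 (022°, 8.9 km): east 8.9 sin 22° = 3.33, north 8.9 cos 22° = 8.25
Leg 3 (350°, 9.7 km): east 9.7 sin 350° = -1.68, north 9.7 cos 350° = 9.55
Net displacement: 3.11 east, 18.46 north. Direction back to start is (-3.11, -18.46): bearing = atan2(-3.11, -18.46) mod 360° = 189.57° ≈ 190°.

190°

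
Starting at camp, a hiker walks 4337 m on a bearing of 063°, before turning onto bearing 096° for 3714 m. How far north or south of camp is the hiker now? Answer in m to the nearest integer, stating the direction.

Leg 1 (063°, 4337 m): east 4337 sin 63° = 3864.30, north 4337 cos 63° = 1968.96
Leg 2 (096°, 3714 m): east 3714 sin 96° = 3693.65, north 3714 cos 96° = -388.22
Net north component: 1580.74 m.

1581 m north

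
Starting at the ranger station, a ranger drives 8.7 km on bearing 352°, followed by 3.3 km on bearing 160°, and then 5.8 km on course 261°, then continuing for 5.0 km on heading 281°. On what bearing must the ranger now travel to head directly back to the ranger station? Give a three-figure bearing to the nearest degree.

Leg 1 (352°, 8.7 km): east 8.7 sin 352° = -1.21, north 8.7 cos 352° = 8.62
Leg 2 (160°, 3.3 km): east 3.3 sin 160° = 1.13, north 3.3 cos 160° = -3.10
Leg 3 (261°, 5.8 km): east 5.8 sin 261° = -5.73, north 5.8 cos 261° = -0.91
Leg 4 (281°, 5.0 km): east 5.0 sin 281° = -4.91, north 5.0 cos 281° = 0.95
Net displacement: -10.72 east, 5.56 north. Direction back to start is (10.72, -5.56): bearing = atan2(10.72, -5.56) mod 360° = 117.42° ≈ 117°.

117°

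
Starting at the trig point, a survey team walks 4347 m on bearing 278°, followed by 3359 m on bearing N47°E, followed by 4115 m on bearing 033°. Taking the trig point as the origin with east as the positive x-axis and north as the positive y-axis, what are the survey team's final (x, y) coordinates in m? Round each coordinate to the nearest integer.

(393, 6347)

Leg 1 (278°, 4347 m): east 4347 sin 278° = -4304.70, north 4347 cos 278° = 604.99
Leg 2 (N47°E, 3359 m): east 3359 sin 47° = 2456.62, north 3359 cos 47° = 2290.83
Leg 3 (033°, 4115 m): east 4115 sin 33° = 2241.19, north 4115 cos 33° = 3451.13
Summing: 393.11 m east, 6346.95 m north → (393, 6347).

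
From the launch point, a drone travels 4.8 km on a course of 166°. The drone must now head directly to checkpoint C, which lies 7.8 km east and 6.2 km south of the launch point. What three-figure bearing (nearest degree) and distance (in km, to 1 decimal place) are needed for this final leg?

103°, 6.8 km

Leg 1 (166°, 4.8 km): east 4.8 sin 166° = 1.16, north 4.8 cos 166° = -4.66
Current position: (1.16, -4.66). Target: (7.8, -6.2). Remaining: Δeast = 6.64, Δnorth = -1.54.
Bearing = atan2(6.64, -1.54) mod 360° = 103.08°; distance = √((6.64)² + (-1.54)²) = 6.816 km.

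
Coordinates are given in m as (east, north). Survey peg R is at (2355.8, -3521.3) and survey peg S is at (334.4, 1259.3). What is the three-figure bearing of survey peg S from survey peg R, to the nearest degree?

337°

Δeast = 334.4 − 2355.8 = -2021.40; Δnorth = 1259.3 − -3521.3 = 4780.60.
Bearing = atan2(Δeast, Δnorth) mod 360° = 337.08° ≈ 337°.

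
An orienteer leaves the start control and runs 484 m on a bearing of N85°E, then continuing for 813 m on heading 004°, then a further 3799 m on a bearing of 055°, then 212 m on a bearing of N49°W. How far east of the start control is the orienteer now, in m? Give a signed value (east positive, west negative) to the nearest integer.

Leg 1 (N85°E, 484 m): east 484 sin 85° = 482.16, north 484 cos 85° = 42.18
Leg 2 (004°, 813 m): east 813 sin 4° = 56.71, north 813 cos 4° = 811.02
Leg 3 (055°, 3799 m): east 3799 sin 55° = 3111.96, north 3799 cos 55° = 2179.02
Leg 4 (N49°W, 212 m): east 212 sin 311° = -160.00, north 212 cos 311° = 139.08
Net east component: 3490.83 m.

3491 m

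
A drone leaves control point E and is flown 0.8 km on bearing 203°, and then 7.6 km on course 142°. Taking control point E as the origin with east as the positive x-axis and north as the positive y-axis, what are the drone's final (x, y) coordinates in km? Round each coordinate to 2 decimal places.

Leg 1 (203°, 0.8 km): east 0.8 sin 203° = -0.31, north 0.8 cos 203° = -0.74
Leg 2 (142°, 7.6 km): east 7.6 sin 142° = 4.68, north 7.6 cos 142° = -5.99
Summing: 4.37 km east, -6.73 km north → (4.37, -6.73).

(4.37, -6.73)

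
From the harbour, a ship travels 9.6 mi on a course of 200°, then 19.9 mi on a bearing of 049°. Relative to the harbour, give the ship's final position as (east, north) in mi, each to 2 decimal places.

Leg 1 (200°, 9.6 mi): east 9.6 sin 200° = -3.28, north 9.6 cos 200° = -9.02
Leg 2 (049°, 19.9 mi): east 19.9 sin 49° = 15.02, north 19.9 cos 49° = 13.06
Summing: 11.74 mi east, 4.03 mi north → (11.74, 4.03).

(11.74, 4.03)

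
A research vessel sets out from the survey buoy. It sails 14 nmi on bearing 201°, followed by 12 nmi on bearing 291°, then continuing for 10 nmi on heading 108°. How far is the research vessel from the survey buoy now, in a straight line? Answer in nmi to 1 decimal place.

13.6 nmi

Leg 1 (201°, 14 nmi): east 14 sin 201° = -5.02, north 14 cos 201° = -13.07
Leg 2 (291°, 12 nmi): east 12 sin 291° = -11.20, north 12 cos 291° = 4.30
Leg 3 (108°, 10 nmi): east 10 sin 108° = 9.51, north 10 cos 108° = -3.09
Net: -6.71 east, -11.86 north. Distance = √((-6.71)² + (-11.86)²) = 13.626 nmi.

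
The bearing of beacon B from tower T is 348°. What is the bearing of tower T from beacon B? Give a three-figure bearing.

Back-bearing = 348° − 180° = 168°.

168°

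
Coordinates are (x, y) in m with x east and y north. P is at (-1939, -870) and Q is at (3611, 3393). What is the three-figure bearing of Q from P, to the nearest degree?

Δeast = 3611 − -1939 = 5550.00; Δnorth = 3393 − -870 = 4263.00.
Bearing = atan2(Δeast, Δnorth) mod 360° = 52.47° ≈ 052°.

052°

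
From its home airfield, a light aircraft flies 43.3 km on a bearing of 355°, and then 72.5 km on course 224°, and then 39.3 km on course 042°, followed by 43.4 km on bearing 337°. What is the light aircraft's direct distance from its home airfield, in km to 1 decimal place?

Leg 1 (355°, 43.3 km): east 43.3 sin 355° = -3.77, north 43.3 cos 355° = 43.14
Leg 2 (224°, 72.5 km): east 72.5 sin 224° = -50.36, north 72.5 cos 224° = -52.15
Leg 3 (042°, 39.3 km): east 39.3 sin 42° = 26.30, north 39.3 cos 42° = 29.21
Leg 4 (337°, 43.4 km): east 43.4 sin 337° = -16.96, north 43.4 cos 337° = 39.95
Net: -44.80 east, 60.14 north. Distance = √((-44.80)² + (60.14)²) = 74.990 km.

75.0 km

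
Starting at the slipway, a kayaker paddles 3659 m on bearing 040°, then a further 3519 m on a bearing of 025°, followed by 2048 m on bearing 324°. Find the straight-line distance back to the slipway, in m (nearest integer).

8090 m

Leg 1 (040°, 3659 m): east 3659 sin 40° = 2351.96, north 3659 cos 40° = 2802.96
Leg 2 (025°, 3519 m): east 3519 sin 25° = 1487.19, north 3519 cos 25° = 3189.30
Leg 3 (324°, 2048 m): east 2048 sin 324° = -1203.78, north 2048 cos 324° = 1656.87
Net: 2635.37 east, 7649.12 north. Distance = √((2635.37)² + (7649.12)²) = 8090.378 m.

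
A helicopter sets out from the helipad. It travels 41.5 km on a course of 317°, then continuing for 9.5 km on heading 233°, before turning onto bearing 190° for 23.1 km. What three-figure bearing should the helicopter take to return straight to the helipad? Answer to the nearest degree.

Leg 1 (317°, 41.5 km): east 41.5 sin 317° = -28.30, north 41.5 cos 317° = 30.35
Leg 2 (233°, 9.5 km): east 9.5 sin 233° = -7.59, north 9.5 cos 233° = -5.72
Leg 3 (190°, 23.1 km): east 23.1 sin 190° = -4.01, north 23.1 cos 190° = -22.75
Net displacement: -39.90 east, 1.88 north. Direction back to start is (39.90, -1.88): bearing = atan2(39.90, -1.88) mod 360° = 92.70° ≈ 093°.

093°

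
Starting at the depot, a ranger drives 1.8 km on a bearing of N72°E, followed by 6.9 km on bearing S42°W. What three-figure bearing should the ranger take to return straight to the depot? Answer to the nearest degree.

032°

Leg 1 (N72°E, 1.8 km): east 1.8 sin 72° = 1.71, north 1.8 cos 72° = 0.56
Leg 2 (S42°W, 6.9 km): east 6.9 sin 222° = -4.62, north 6.9 cos 222° = -5.13
Net displacement: -2.91 east, -4.57 north. Direction back to start is (2.91, 4.57): bearing = atan2(2.91, 4.57) mod 360° = 32.44° ≈ 032°.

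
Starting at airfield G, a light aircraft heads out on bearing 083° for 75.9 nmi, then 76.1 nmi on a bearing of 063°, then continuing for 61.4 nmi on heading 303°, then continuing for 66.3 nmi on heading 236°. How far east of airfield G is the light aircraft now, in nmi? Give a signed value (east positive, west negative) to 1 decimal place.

Leg 1 (083°, 75.9 nmi): east 75.9 sin 83° = 75.33, north 75.9 cos 83° = 9.25
Leg 2 (063°, 76.1 nmi): east 76.1 sin 63° = 67.81, north 76.1 cos 63° = 34.55
Leg 3 (303°, 61.4 nmi): east 61.4 sin 303° = -51.49, north 61.4 cos 303° = 33.44
Leg 4 (236°, 66.3 nmi): east 66.3 sin 236° = -54.97, north 66.3 cos 236° = -37.07
Net east component: 36.68 nmi.

36.7 nmi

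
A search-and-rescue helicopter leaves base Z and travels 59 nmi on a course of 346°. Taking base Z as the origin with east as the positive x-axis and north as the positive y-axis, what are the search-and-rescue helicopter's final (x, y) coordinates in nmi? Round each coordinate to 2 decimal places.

(-14.27, 57.25)

Leg 1 (346°, 59 nmi): east 59 sin 346° = -14.27, north 59 cos 346° = 57.25
Summing: -14.27 nmi east, 57.25 nmi north → (-14.27, 57.25).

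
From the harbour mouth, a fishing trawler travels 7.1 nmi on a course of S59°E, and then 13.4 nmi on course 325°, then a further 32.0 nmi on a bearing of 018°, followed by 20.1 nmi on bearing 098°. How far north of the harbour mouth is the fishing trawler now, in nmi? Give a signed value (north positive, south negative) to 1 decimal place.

35.0 nmi

Leg 1 (S59°E, 7.1 nmi): east 7.1 sin 121° = 6.09, north 7.1 cos 121° = -3.66
Leg 2 (325°, 13.4 nmi): east 13.4 sin 325° = -7.69, north 13.4 cos 325° = 10.98
Leg 3 (018°, 32.0 nmi): east 32.0 sin 18° = 9.89, north 32.0 cos 18° = 30.43
Leg 4 (098°, 20.1 nmi): east 20.1 sin 98° = 19.90, north 20.1 cos 98° = -2.80
Net north component: 34.96 nmi.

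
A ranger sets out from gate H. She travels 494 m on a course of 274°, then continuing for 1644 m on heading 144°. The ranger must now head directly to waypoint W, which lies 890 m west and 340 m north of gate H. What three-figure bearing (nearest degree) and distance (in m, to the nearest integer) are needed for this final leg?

Leg 1 (274°, 494 m): east 494 sin 274° = -492.80, north 494 cos 274° = 34.46
Leg 2 (144°, 1644 m): east 1644 sin 144° = 966.32, north 1644 cos 144° = -1330.02
Current position: (473.52, -1295.56). Target: (-890, 340). Remaining: Δeast = -1363.52, Δnorth = 1635.56.
Bearing = atan2(-1363.52, 1635.56) mod 360° = 320.18°; distance = √((-1363.52)² + (1635.56)²) = 2129.381 m.

320°, 2129 m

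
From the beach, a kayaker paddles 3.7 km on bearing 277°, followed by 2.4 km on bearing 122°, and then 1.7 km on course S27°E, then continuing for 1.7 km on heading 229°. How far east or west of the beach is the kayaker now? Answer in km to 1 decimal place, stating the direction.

Leg 1 (277°, 3.7 km): east 3.7 sin 277° = -3.67, north 3.7 cos 277° = 0.45
Leg 2 (122°, 2.4 km): east 2.4 sin 122° = 2.04, north 2.4 cos 122° = -1.27
Leg 3 (S27°E, 1.7 km): east 1.7 sin 153° = 0.77, north 1.7 cos 153° = -1.51
Leg 4 (229°, 1.7 km): east 1.7 sin 229° = -1.28, north 1.7 cos 229° = -1.12
Net east component: -2.15 km.

2.1 km west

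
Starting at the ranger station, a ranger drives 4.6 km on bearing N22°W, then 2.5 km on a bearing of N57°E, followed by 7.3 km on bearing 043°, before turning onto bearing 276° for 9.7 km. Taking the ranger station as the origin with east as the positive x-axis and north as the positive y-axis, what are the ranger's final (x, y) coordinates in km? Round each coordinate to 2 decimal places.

(-4.29, 11.98)

Leg 1 (N22°W, 4.6 km): east 4.6 sin 338° = -1.72, north 4.6 cos 338° = 4.27
Leg 2 (N57°E, 2.5 km): east 2.5 sin 57° = 2.10, north 2.5 cos 57° = 1.36
Leg 3 (043°, 7.3 km): east 7.3 sin 43° = 4.98, north 7.3 cos 43° = 5.34
Leg 4 (276°, 9.7 km): east 9.7 sin 276° = -9.65, north 9.7 cos 276° = 1.01
Summing: -4.29 km east, 11.98 km north → (-4.29, 11.98).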